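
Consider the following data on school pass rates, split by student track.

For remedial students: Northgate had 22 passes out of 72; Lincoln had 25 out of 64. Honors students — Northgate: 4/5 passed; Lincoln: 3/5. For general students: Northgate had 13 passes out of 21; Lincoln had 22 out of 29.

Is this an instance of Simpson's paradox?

Remedial: Northgate 22/72 = 30.6%, Lincoln 25/64 = 39.1% → Lincoln
Honors: Northgate 4/5 = 80.0%, Lincoln 3/5 = 60.0% → Northgate
General: Northgate 13/21 = 61.9%, Lincoln 22/29 = 75.9% → Lincoln
Overall: Northgate 39/98 = 39.8%, Lincoln 50/98 = 51.0% → Lincoln
Neither sweeps: Northgate wins 1 of 3 groups, Lincoln wins 2. Lincoln wins overall but not every group — no Simpson reversal.

No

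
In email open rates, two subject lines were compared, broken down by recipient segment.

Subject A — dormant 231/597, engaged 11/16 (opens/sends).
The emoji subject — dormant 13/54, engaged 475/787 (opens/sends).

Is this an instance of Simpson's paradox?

Dormant: Subject A 231/597 = 38.7%, the emoji subject 13/54 = 24.1% → Subject A
Engaged: Subject A 11/16 = 68.8%, the emoji subject 475/787 = 60.4% → Subject A
Overall: Subject A 242/613 = 39.5%, the emoji subject 488/841 = 58.0% → the emoji subject
Subject A wins each recipient group but the emoji subject wins overall — the comparison reverses. Subject A's sends skew toward dormant, which has a lower base rate.

Yes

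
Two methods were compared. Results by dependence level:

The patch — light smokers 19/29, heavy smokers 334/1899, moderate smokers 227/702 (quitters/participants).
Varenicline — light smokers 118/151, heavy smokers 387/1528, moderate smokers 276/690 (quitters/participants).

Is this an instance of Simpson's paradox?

Light smokers: the patch 19/29 = 65.5%, varenicline 118/151 = 78.1% → varenicline
Heavy smokers: the patch 334/1899 = 17.6%, varenicline 387/1528 = 25.3% → varenicline
Moderate smokers: the patch 227/702 = 32.3%, varenicline 276/690 = 40.0% → varenicline
Overall: the patch 580/2630 = 22.1%, varenicline 781/2369 = 33.0% → varenicline
Varenicline wins overall and in every dependence group — no reversal.

No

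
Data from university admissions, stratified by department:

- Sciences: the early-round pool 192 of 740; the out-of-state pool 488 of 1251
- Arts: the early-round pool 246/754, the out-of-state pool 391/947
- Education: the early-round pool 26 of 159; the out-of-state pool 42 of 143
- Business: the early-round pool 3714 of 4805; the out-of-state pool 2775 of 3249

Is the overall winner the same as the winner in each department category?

Yes

Sciences: the early-round pool 192/740 = 25.9%, the out-of-state pool 488/1251 = 39.0% → the out-of-state pool
Arts: the early-round pool 246/754 = 32.6%, the out-of-state pool 391/947 = 41.3% → the out-of-state pool
Education: the early-round pool 26/159 = 16.4%, the out-of-state pool 42/143 = 29.4% → the out-of-state pool
Business: the early-round pool 3714/4805 = 77.3%, the out-of-state pool 2775/3249 = 85.4% → the out-of-state pool
Overall: the early-round pool 4178/6458 = 64.7%, the out-of-state pool 3696/5590 = 66.1% → the out-of-state pool
The out-of-state pool wins overall and in every department group — no reversal.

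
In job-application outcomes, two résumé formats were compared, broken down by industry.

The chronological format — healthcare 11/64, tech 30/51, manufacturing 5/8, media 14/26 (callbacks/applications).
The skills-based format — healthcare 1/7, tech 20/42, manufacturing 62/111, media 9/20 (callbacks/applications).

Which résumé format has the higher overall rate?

the skills-based format

Healthcare: the chronological format 11/64 = 17.2%, the skills-based format 1/7 = 14.3% → the chronological format
Tech: the chronological format 30/51 = 58.8%, the skills-based format 20/42 = 47.6% → the chronological format
Manufacturing: the chronological format 5/8 = 62.5%, the skills-based format 62/111 = 55.9% → the chronological format
Media: the chronological format 14/26 = 53.8%, the skills-based format 9/20 = 45.0% → the chronological format
Overall: the chronological format 60/149 = 40.3%, the skills-based format 92/180 = 51.1% → the skills-based format
(The chronological format wins every industry group but the skills-based format wins overall — the chronological format's applications skew toward the low-rate healthcare group.)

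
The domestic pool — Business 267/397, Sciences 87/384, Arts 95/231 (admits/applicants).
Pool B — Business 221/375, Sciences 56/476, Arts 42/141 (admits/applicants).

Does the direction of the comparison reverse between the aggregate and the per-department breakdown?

No

Business: the domestic pool 267/397 = 67.3%, Pool B 221/375 = 58.9% → the domestic pool
Sciences: the domestic pool 87/384 = 22.7%, Pool B 56/476 = 11.8% → the domestic pool
Arts: the domestic pool 95/231 = 41.1%, Pool B 42/141 = 29.8% → the domestic pool
Overall: the domestic pool 449/1012 = 44.4%, Pool B 319/992 = 32.2% → the domestic pool
The domestic pool wins overall and in every department group — no reversal.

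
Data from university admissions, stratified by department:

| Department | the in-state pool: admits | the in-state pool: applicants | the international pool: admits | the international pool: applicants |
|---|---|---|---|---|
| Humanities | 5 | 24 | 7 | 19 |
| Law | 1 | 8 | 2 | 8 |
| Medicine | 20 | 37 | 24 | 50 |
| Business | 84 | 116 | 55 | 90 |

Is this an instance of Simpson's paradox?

Humanities: the in-state pool 5/24 = 20.8%, the international pool 7/19 = 36.8% → the international pool
Law: the in-state pool 1/8 = 12.5%, the international pool 2/8 = 25.0% → the international pool
Medicine: the in-state pool 20/37 = 54.1%, the international pool 24/50 = 48.0% → the in-state pool
Business: the in-state pool 84/116 = 72.4%, the international pool 55/90 = 61.1% → the in-state pool
Overall: the in-state pool 110/185 = 59.5%, the international pool 88/167 = 52.7% → the in-state pool
Neither sweeps: the in-state pool wins 2 of 4 groups, the international pool wins 2. The in-state pool wins overall but not every group — no Simpson reversal.

No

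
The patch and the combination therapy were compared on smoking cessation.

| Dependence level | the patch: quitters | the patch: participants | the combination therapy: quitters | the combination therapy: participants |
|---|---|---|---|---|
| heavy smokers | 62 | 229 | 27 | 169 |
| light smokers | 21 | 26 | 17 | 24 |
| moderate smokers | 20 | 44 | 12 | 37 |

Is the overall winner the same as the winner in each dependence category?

Yes

Heavy smokers: the patch 62/229 = 27.1%, the combination therapy 27/169 = 16.0% → the patch
Light smokers: the patch 21/26 = 80.8%, the combination therapy 17/24 = 70.8% → the patch
Moderate smokers: the patch 20/44 = 45.5%, the combination therapy 12/37 = 32.4% → the patch
Overall: the patch 103/299 = 34.4%, the combination therapy 56/230 = 24.3% → the patch
The patch wins overall and in every dependence group — no reversal.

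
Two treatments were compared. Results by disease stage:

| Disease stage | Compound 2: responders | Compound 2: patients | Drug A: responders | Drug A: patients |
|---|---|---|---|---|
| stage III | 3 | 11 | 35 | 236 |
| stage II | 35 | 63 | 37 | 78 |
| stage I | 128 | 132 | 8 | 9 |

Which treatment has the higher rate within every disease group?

Compound 2

Stage III: Compound 2 3/11 = 27.3%, Drug A 35/236 = 14.8% → Compound 2
Stage II: Compound 2 35/63 = 55.6%, Drug A 37/78 = 47.4% → Compound 2
Stage I: Compound 2 128/132 = 97.0%, Drug A 8/9 = 88.9% → Compound 2
Compound 2 has the higher rate in all 3 groups.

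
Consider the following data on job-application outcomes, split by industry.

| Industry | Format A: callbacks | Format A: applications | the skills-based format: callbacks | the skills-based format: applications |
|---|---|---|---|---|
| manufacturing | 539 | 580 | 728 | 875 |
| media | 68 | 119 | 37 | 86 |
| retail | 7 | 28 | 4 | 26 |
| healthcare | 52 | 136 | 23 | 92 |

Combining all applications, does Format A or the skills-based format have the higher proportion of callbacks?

Format A

Manufacturing: Format A 539/580 = 92.9%, the skills-based format 728/875 = 83.2% → Format A
Media: Format A 68/119 = 57.1%, the skills-based format 37/86 = 43.0% → Format A
Retail: Format A 7/28 = 25.0%, the skills-based format 4/26 = 15.4% → Format A
Healthcare: Format A 52/136 = 38.2%, the skills-based format 23/92 = 25.0% → Format A
Overall: Format A 666/863 = 77.2%, the skills-based format 792/1079 = 73.4% → Format A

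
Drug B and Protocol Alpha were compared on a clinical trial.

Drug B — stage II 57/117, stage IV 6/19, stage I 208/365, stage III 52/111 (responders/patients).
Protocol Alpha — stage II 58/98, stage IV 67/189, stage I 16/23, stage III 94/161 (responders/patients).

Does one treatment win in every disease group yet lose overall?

Stage II: Drug B 57/117 = 48.7%, Protocol Alpha 58/98 = 59.2% → Protocol Alpha
Stage IV: Drug B 6/19 = 31.6%, Protocol Alpha 67/189 = 35.4% → Protocol Alpha
Stage I: Drug B 208/365 = 57.0%, Protocol Alpha 16/23 = 69.6% → Protocol Alpha
Stage III: Drug B 52/111 = 46.8%, Protocol Alpha 94/161 = 58.4% → Protocol Alpha
Overall: Drug B 323/612 = 52.8%, Protocol Alpha 235/471 = 49.9% → Drug B
Protocol Alpha wins each disease group but Drug B wins overall — the comparison reverses. Protocol Alpha's patients skew toward stage IV, which has a lower base rate.

Yes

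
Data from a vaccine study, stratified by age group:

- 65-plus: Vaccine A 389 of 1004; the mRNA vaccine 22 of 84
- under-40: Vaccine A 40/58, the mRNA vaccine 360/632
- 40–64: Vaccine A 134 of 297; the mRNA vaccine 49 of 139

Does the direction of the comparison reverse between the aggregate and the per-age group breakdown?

Yes

65-plus: Vaccine A 389/1004 = 38.7%, the mRNA vaccine 22/84 = 26.2% → Vaccine A
Under-40: Vaccine A 40/58 = 69.0%, the mRNA vaccine 360/632 = 57.0% → Vaccine A
40–64: Vaccine A 134/297 = 45.1%, the mRNA vaccine 49/139 = 35.3% → Vaccine A
Overall: Vaccine A 563/1359 = 41.4%, the mRNA vaccine 431/855 = 50.4% → the mRNA vaccine
Vaccine A wins each age group but the mRNA vaccine wins overall — the comparison reverses. Vaccine A's recipients skew toward 65-plus, which has a lower base rate.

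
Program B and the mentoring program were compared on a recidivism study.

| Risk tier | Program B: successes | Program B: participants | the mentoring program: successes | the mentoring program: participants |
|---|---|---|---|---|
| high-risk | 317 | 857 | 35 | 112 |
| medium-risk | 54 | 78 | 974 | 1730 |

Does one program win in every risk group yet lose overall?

Yes

High-risk: Program B 317/857 = 37.0%, the mentoring program 35/112 = 31.2% → Program B
Medium-risk: Program B 54/78 = 69.2%, the mentoring program 974/1730 = 56.3% → Program B
Overall: Program B 371/935 = 39.7%, the mentoring program 1009/1842 = 54.8% → the mentoring program
Program B wins each risk group but the mentoring program wins overall — the comparison reverses. Program B's participants skew toward high-risk, which has a lower base rate.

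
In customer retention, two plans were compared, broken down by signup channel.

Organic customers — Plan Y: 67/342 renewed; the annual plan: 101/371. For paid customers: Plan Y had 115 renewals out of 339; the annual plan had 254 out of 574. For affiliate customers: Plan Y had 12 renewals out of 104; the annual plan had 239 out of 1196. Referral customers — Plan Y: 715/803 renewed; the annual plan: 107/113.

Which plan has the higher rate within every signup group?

Organic: Plan Y 67/342 = 19.6%, the annual plan 101/371 = 27.2% → the annual plan
Paid: Plan Y 115/339 = 33.9%, the annual plan 254/574 = 44.3% → the annual plan
Affiliate: Plan Y 12/104 = 11.5%, the annual plan 239/1196 = 20.0% → the annual plan
Referral: Plan Y 715/803 = 89.0%, the annual plan 107/113 = 94.7% → the annual plan
The annual plan has the higher rate in all 4 groups.

the annual plan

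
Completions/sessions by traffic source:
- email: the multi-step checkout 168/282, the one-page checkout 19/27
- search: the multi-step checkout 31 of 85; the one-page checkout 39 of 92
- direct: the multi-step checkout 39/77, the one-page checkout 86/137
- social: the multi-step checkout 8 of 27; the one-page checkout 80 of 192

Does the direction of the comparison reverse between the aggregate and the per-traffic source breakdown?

Email: the multi-step checkout 168/282 = 59.6%, the one-page checkout 19/27 = 70.4% → the one-page checkout
Search: the multi-step checkout 31/85 = 36.5%, the one-page checkout 39/92 = 42.4% → the one-page checkout
Direct: the multi-step checkout 39/77 = 50.6%, the one-page checkout 86/137 = 62.8% → the one-page checkout
Social: the multi-step checkout 8/27 = 29.6%, the one-page checkout 80/192 = 41.7% → the one-page checkout
Overall: the multi-step checkout 246/471 = 52.2%, the one-page checkout 224/448 = 50.0% → the multi-step checkout
The one-page checkout wins each traffic group but the multi-step checkout wins overall — the comparison reverses. The one-page checkout's sessions skew toward social, which has a lower base rate.

Yes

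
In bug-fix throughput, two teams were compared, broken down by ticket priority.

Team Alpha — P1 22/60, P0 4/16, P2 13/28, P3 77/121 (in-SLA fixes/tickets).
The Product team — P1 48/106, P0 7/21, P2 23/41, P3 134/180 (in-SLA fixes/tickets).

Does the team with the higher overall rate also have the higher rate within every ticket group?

P1: Team Alpha 22/60 = 36.7%, the Product team 48/106 = 45.3% → the Product team
P0: Team Alpha 4/16 = 25.0%, the Product team 7/21 = 33.3% → the Product team
P2: Team Alpha 13/28 = 46.4%, the Product team 23/41 = 56.1% → the Product team
P3: Team Alpha 77/121 = 63.6%, the Product team 134/180 = 74.4% → the Product team
Overall: Team Alpha 116/225 = 51.6%, the Product team 212/348 = 60.9% → the Product team
The Product team wins overall and in every ticket group — no reversal.

Yes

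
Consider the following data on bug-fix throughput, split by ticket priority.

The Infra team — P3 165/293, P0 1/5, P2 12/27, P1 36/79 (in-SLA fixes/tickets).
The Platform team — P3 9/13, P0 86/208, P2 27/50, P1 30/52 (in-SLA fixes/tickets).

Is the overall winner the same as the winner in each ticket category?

P3: the Infra team 165/293 = 56.3%, the Platform team 9/13 = 69.2% → the Platform team
P0: the Infra team 1/5 = 20.0%, the Platform team 86/208 = 41.3% → the Platform team
P2: the Infra team 12/27 = 44.4%, the Platform team 27/50 = 54.0% → the Platform team
P1: the Infra team 36/79 = 45.6%, the Platform team 30/52 = 57.7% → the Platform team
Overall: the Infra team 214/404 = 53.0%, the Platform team 152/323 = 47.1% → the Infra team
The Platform team wins each ticket group but the Infra team wins overall — the comparison reverses. The Platform team's tickets skew toward P0, which has a lower base rate.

No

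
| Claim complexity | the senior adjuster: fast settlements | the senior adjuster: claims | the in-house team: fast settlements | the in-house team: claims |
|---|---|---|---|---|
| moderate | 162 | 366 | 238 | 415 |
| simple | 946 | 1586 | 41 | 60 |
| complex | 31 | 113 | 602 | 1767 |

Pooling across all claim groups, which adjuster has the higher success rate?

Moderate: the senior adjuster 162/366 = 44.3%, the in-house team 238/415 = 57.3% → the in-house team
Simple: the senior adjuster 946/1586 = 59.6%, the in-house team 41/60 = 68.3% → the in-house team
Complex: the senior adjuster 31/113 = 27.4%, the in-house team 602/1767 = 34.1% → the in-house team
Overall: the senior adjuster 1139/2065 = 55.2%, the in-house team 881/2242 = 39.3% → the senior adjuster
(The in-house team wins every claim group but the senior adjuster wins overall — the in-house team's claims skew toward the low-rate complex group.)

the senior adjuster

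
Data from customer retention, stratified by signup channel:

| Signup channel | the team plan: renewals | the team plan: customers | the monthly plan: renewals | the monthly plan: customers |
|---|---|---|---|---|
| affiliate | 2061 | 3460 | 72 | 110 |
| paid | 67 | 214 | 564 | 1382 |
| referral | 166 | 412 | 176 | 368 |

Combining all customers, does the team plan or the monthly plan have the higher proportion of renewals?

Affiliate: the team plan 2061/3460 = 59.6%, the monthly plan 72/110 = 65.5% → the monthly plan
Paid: the team plan 67/214 = 31.3%, the monthly plan 564/1382 = 40.8% → the monthly plan
Referral: the team plan 166/412 = 40.3%, the monthly plan 176/368 = 47.8% → the monthly plan
Overall: the team plan 2294/4086 = 56.1%, the monthly plan 812/1860 = 43.7% → the team plan
(The monthly plan wins every signup group but the team plan wins overall — the monthly plan's customers skew toward the low-rate paid group.)

the team plan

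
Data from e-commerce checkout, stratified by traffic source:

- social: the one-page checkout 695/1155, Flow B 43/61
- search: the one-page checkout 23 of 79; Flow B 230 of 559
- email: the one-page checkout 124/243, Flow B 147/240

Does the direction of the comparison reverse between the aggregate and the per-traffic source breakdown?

Yes

Social: the one-page checkout 695/1155 = 60.2%, Flow B 43/61 = 70.5% → Flow B
Search: the one-page checkout 23/79 = 29.1%, Flow B 230/559 = 41.1% → Flow B
Email: the one-page checkout 124/243 = 51.0%, Flow B 147/240 = 61.2% → Flow B
Overall: the one-page checkout 842/1477 = 57.0%, Flow B 420/860 = 48.8% → the one-page checkout
Flow B wins each traffic group but the one-page checkout wins overall — the comparison reverses. Flow B's sessions skew toward search, which has a lower base rate.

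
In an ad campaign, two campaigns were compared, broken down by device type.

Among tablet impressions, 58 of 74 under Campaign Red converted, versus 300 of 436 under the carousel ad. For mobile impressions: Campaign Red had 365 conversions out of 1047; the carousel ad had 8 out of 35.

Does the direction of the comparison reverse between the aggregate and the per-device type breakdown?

Yes

Tablet: Campaign Red 58/74 = 78.4%, the carousel ad 300/436 = 68.8% → Campaign Red
Mobile: Campaign Red 365/1047 = 34.9%, the carousel ad 8/35 = 22.9% → Campaign Red
Overall: Campaign Red 423/1121 = 37.7%, the carousel ad 308/471 = 65.4% → the carousel ad
Campaign Red wins each device group but the carousel ad wins overall — the comparison reverses. Campaign Red's impressions skew toward mobile, which has a lower base rate.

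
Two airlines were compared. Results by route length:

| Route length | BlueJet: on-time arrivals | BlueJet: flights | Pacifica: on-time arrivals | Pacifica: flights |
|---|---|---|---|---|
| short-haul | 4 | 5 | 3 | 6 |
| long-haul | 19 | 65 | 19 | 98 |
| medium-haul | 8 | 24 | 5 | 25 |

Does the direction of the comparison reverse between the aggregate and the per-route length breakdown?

Short-haul: BlueJet 4/5 = 80.0%, Pacifica 3/6 = 50.0% → BlueJet
Long-haul: BlueJet 19/65 = 29.2%, Pacifica 19/98 = 19.4% → BlueJet
Medium-haul: BlueJet 8/24 = 33.3%, Pacifica 5/25 = 20.0% → BlueJet
Overall: BlueJet 31/94 = 33.0%, Pacifica 27/129 = 20.9% → BlueJet
BlueJet wins overall and in every route group — no reversal.

No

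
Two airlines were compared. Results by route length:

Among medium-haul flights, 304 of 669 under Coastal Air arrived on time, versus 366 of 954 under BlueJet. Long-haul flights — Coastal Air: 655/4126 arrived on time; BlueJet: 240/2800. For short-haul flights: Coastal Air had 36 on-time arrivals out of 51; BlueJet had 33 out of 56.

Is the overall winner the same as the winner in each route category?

Medium-haul: Coastal Air 304/669 = 45.4%, BlueJet 366/954 = 38.4% → Coastal Air
Long-haul: Coastal Air 655/4126 = 15.9%, BlueJet 240/2800 = 8.6% → Coastal Air
Short-haul: Coastal Air 36/51 = 70.6%, BlueJet 33/56 = 58.9% → Coastal Air
Overall: Coastal Air 995/4846 = 20.5%, BlueJet 639/3810 = 16.8% → Coastal Air
Coastal Air wins overall and in every route group — no reversal.

Yes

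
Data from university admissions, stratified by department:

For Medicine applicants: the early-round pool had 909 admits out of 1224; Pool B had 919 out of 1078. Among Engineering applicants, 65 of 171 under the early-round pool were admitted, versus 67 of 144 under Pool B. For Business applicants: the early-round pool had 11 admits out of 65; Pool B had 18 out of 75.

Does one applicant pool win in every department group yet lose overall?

Medicine: the early-round pool 909/1224 = 74.3%, Pool B 919/1078 = 85.3% → Pool B
Engineering: the early-round pool 65/171 = 38.0%, Pool B 67/144 = 46.5% → Pool B
Business: the early-round pool 11/65 = 16.9%, Pool B 18/75 = 24.0% → Pool B
Overall: the early-round pool 985/1460 = 67.5%, Pool B 1004/1297 = 77.4% → Pool B
Pool B wins overall and in every department group — no reversal.

No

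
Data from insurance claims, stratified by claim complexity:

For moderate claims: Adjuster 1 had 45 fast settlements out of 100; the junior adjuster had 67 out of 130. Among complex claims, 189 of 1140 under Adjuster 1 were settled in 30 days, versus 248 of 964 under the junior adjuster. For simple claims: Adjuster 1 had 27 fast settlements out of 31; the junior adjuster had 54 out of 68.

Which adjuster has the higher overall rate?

Moderate: Adjuster 1 45/100 = 45.0%, the junior adjuster 67/130 = 51.5% → the junior adjuster
Complex: Adjuster 1 189/1140 = 16.6%, the junior adjuster 248/964 = 25.7% → the junior adjuster
Simple: Adjuster 1 27/31 = 87.1%, the junior adjuster 54/68 = 79.4% → Adjuster 1
Overall: Adjuster 1 261/1271 = 20.5%, the junior adjuster 369/1162 = 31.8% → the junior adjuster
(Neither sweeps every claim group, but the junior adjuster has the higher pooled rate.)

the junior adjuster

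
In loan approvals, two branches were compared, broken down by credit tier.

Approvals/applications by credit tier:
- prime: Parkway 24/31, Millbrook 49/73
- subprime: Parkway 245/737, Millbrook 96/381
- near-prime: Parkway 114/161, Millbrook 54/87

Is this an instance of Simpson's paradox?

Prime: Parkway 24/31 = 77.4%, Millbrook 49/73 = 67.1% → Parkway
Subprime: Parkway 245/737 = 33.2%, Millbrook 96/381 = 25.2% → Parkway
Near-prime: Parkway 114/161 = 70.8%, Millbrook 54/87 = 62.1% → Parkway
Overall: Parkway 383/929 = 41.2%, Millbrook 199/541 = 36.8% → Parkway
Parkway wins overall and in every credit group — no reversal.

No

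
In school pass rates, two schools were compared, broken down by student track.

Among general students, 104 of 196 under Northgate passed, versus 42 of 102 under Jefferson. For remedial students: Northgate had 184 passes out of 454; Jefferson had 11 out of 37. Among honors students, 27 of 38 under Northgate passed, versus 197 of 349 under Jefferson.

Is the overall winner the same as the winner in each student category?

General: Northgate 104/196 = 53.1%, Jefferson 42/102 = 41.2% → Northgate
Remedial: Northgate 184/454 = 40.5%, Jefferson 11/37 = 29.7% → Northgate
Honors: Northgate 27/38 = 71.1%, Jefferson 197/349 = 56.4% → Northgate
Overall: Northgate 315/688 = 45.8%, Jefferson 250/488 = 51.2% → Jefferson
Northgate wins each student group but Jefferson wins overall — the comparison reverses. Northgate's students skew toward remedial, which has a lower base rate.

No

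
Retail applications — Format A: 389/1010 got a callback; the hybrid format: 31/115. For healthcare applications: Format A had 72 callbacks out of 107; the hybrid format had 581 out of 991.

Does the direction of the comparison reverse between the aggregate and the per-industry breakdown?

Yes

Retail: Format A 389/1010 = 38.5%, the hybrid format 31/115 = 27.0% → Format A
Healthcare: Format A 72/107 = 67.3%, the hybrid format 581/991 = 58.6% → Format A
Overall: Format A 461/1117 = 41.3%, the hybrid format 612/1106 = 55.3% → the hybrid format
Format A wins each industry group but the hybrid format wins overall — the comparison reverses. Format A's applications skew toward retail, which has a lower base rate.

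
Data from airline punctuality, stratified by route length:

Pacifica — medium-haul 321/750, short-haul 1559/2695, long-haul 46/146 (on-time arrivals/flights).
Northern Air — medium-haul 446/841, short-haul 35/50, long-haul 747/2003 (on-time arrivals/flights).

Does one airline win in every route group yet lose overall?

Yes

Medium-haul: Pacifica 321/750 = 42.8%, Northern Air 446/841 = 53.0% → Northern Air
Short-haul: Pacifica 1559/2695 = 57.8%, Northern Air 35/50 = 70.0% → Northern Air
Long-haul: Pacifica 46/146 = 31.5%, Northern Air 747/2003 = 37.3% → Northern Air
Overall: Pacifica 1926/3591 = 53.6%, Northern Air 1228/2894 = 42.4% → Pacifica
Northern Air wins each route group but Pacifica wins overall — the comparison reverses. Northern Air's flights skew toward long-haul, which has a lower base rate.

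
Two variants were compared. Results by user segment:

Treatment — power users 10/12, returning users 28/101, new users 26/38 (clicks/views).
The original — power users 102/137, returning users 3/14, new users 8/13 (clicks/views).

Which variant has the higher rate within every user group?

Power users: Treatment 10/12 = 83.3%, the original 102/137 = 74.5% → Treatment
Returning users: Treatment 28/101 = 27.7%, the original 3/14 = 21.4% → Treatment
New users: Treatment 26/38 = 68.4%, the original 8/13 = 61.5% → Treatment
Treatment has the higher rate in all 3 groups.

Treatment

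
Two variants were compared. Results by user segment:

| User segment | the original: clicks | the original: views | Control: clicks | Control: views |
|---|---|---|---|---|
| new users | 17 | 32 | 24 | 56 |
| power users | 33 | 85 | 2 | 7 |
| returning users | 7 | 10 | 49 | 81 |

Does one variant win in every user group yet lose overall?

Yes

New users: the original 17/32 = 53.1%, Control 24/56 = 42.9% → the original
Power users: the original 33/85 = 38.8%, Control 2/7 = 28.6% → the original
Returning users: the original 7/10 = 70.0%, Control 49/81 = 60.5% → the original
Overall: the original 57/127 = 44.9%, Control 75/144 = 52.1% → Control
The original wins each user group but Control wins overall — the comparison reverses. The original's views skew toward power users, which has a lower base rate.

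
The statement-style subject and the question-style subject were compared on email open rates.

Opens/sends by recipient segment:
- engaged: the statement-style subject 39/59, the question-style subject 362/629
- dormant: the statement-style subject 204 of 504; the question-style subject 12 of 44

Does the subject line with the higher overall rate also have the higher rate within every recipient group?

No

Engaged: the statement-style subject 39/59 = 66.1%, the question-style subject 362/629 = 57.6% → the statement-style subject
Dormant: the statement-style subject 204/504 = 40.5%, the question-style subject 12/44 = 27.3% → the statement-style subject
Overall: the statement-style subject 243/563 = 43.2%, the question-style subject 374/673 = 55.6% → the question-style subject
The statement-style subject wins each recipient group but the question-style subject wins overall — the comparison reverses. The statement-style subject's sends skew toward dormant, which has a lower base rate.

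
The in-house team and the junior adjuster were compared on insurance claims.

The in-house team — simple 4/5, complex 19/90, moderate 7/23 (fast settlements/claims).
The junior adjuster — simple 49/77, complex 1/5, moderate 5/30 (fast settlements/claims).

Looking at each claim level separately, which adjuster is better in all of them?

Simple: the in-house team 4/5 = 80.0%, the junior adjuster 49/77 = 63.6% → the in-house team
Complex: the in-house team 19/90 = 21.1%, the junior adjuster 1/5 = 20.0% → the in-house team
Moderate: the in-house team 7/23 = 30.4%, the junior adjuster 5/30 = 16.7% → the in-house team
The in-house team has the higher rate in all 3 groups.

the in-house team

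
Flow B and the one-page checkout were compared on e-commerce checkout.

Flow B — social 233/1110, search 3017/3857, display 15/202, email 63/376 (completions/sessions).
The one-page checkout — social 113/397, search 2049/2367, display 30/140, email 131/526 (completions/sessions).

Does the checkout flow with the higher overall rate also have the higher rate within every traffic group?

Yes

Social: Flow B 233/1110 = 21.0%, the one-page checkout 113/397 = 28.5% → the one-page checkout
Search: Flow B 3017/3857 = 78.2%, the one-page checkout 2049/2367 = 86.6% → the one-page checkout
Display: Flow B 15/202 = 7.4%, the one-page checkout 30/140 = 21.4% → the one-page checkout
Email: Flow B 63/376 = 16.8%, the one-page checkout 131/526 = 24.9% → the one-page checkout
Overall: Flow B 3328/5545 = 60.0%, the one-page checkout 2323/3430 = 67.7% → the one-page checkout
The one-page checkout wins overall and in every traffic group — no reversal.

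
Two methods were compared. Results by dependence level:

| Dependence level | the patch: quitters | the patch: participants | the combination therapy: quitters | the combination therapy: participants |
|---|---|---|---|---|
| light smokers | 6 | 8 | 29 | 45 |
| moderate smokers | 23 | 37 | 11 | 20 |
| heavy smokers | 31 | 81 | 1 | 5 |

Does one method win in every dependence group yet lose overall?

Yes

Light smokers: the patch 6/8 = 75.0%, the combination therapy 29/45 = 64.4% → the patch
Moderate smokers: the patch 23/37 = 62.2%, the combination therapy 11/20 = 55.0% → the patch
Heavy smokers: the patch 31/81 = 38.3%, the combination therapy 1/5 = 20.0% → the patch
Overall: the patch 60/126 = 47.6%, the combination therapy 41/70 = 58.6% → the combination therapy
The patch wins each dependence group but the combination therapy wins overall — the comparison reverses. The patch's participants skew toward heavy smokers, which has a lower base rate.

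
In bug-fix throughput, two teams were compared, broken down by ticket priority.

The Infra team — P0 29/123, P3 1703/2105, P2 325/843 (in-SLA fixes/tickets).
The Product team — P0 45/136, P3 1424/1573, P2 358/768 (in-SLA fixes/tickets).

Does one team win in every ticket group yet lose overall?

No

P0: the Infra team 29/123 = 23.6%, the Product team 45/136 = 33.1% → the Product team
P3: the Infra team 1703/2105 = 80.9%, the Product team 1424/1573 = 90.5% → the Product team
P2: the Infra team 325/843 = 38.6%, the Product team 358/768 = 46.6% → the Product team
Overall: the Infra team 2057/3071 = 67.0%, the Product team 1827/2477 = 73.8% → the Product team
The Product team wins overall and in every ticket group — no reversal.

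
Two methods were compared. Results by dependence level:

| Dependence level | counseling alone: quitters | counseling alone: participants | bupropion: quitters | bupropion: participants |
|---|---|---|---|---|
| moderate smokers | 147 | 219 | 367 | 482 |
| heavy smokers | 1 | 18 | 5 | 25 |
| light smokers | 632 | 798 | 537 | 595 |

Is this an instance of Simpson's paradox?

No

Moderate smokers: counseling alone 147/219 = 67.1%, bupropion 367/482 = 76.1% → bupropion
Heavy smokers: counseling alone 1/18 = 5.6%, bupropion 5/25 = 20.0% → bupropion
Light smokers: counseling alone 632/798 = 79.2%, bupropion 537/595 = 90.3% → bupropion
Overall: counseling alone 780/1035 = 75.4%, bupropion 909/1102 = 82.5% → bupropion
Bupropion wins overall and in every dependence group — no reversal.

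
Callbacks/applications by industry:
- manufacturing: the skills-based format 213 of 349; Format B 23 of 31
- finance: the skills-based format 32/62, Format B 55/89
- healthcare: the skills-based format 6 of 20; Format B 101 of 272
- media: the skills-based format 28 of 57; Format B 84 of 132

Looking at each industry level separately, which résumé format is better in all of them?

Manufacturing: the skills-based format 213/349 = 61.0%, Format B 23/31 = 74.2% → Format B
Finance: the skills-based format 32/62 = 51.6%, Format B 55/89 = 61.8% → Format B
Healthcare: the skills-based format 6/20 = 30.0%, Format B 101/272 = 37.1% → Format B
Media: the skills-based format 28/57 = 49.1%, Format B 84/132 = 63.6% → Format B
Format B has the higher rate in all 4 groups.

Format B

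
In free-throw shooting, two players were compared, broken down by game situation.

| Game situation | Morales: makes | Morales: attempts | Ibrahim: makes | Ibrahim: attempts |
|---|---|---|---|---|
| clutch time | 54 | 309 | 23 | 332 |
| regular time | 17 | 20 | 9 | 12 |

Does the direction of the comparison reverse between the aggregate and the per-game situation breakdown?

Clutch time: Morales 54/309 = 17.5%, Ibrahim 23/332 = 6.9% → Morales
Regular time: Morales 17/20 = 85.0%, Ibrahim 9/12 = 75.0% → Morales
Overall: Morales 71/329 = 21.6%, Ibrahim 32/344 = 9.3% → Morales
Morales wins overall and in every game group — no reversal.

No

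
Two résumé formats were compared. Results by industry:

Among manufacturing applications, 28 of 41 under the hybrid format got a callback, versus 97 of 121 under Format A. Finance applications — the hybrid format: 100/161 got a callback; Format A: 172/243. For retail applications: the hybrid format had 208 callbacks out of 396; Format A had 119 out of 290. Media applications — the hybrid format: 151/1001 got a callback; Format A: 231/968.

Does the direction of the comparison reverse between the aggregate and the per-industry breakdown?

No

Manufacturing: the hybrid format 28/41 = 68.3%, Format A 97/121 = 80.2% → Format A
Finance: the hybrid format 100/161 = 62.1%, Format A 172/243 = 70.8% → Format A
Retail: the hybrid format 208/396 = 52.5%, Format A 119/290 = 41.0% → the hybrid format
Media: the hybrid format 151/1001 = 15.1%, Format A 231/968 = 23.9% → Format A
Overall: the hybrid format 487/1599 = 30.5%, Format A 619/1622 = 38.2% → Format A
Neither sweeps: the hybrid format wins 1 of 4 groups, Format A wins 3. Format A wins overall but not every group — no Simpson reversal.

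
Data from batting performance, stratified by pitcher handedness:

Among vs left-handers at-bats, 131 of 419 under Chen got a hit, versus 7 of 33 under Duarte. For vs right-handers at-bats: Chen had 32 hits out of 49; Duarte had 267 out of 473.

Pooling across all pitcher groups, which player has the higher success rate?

Vs left-handers: Chen 131/419 = 31.3%, Duarte 7/33 = 21.2% → Chen
Vs right-handers: Chen 32/49 = 65.3%, Duarte 267/473 = 56.4% → Chen
Overall: Chen 163/468 = 34.8%, Duarte 274/506 = 54.2% → Duarte
(Chen wins every pitcher group but Duarte wins overall — Chen's at-bats skew toward the low-rate vs left-handers group.)

Duarte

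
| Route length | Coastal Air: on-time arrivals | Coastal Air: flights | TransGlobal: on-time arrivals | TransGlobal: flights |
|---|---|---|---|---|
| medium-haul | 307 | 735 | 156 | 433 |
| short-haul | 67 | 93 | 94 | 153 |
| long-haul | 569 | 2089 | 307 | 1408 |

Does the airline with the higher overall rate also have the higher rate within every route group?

Yes

Medium-haul: Coastal Air 307/735 = 41.8%, TransGlobal 156/433 = 36.0% → Coastal Air
Short-haul: Coastal Air 67/93 = 72.0%, TransGlobal 94/153 = 61.4% → Coastal Air
Long-haul: Coastal Air 569/2089 = 27.2%, TransGlobal 307/1408 = 21.8% → Coastal Air
Overall: Coastal Air 943/2917 = 32.3%, TransGlobal 557/1994 = 27.9% → Coastal Air
Coastal Air wins overall and in every route group — no reversal.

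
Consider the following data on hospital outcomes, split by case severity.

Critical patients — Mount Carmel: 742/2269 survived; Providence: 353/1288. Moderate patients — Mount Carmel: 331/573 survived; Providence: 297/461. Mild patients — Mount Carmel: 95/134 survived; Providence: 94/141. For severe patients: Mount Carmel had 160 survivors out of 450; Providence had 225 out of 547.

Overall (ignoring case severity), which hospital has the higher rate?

Critical: Mount Carmel 742/2269 = 32.7%, Providence 353/1288 = 27.4% → Mount Carmel
Moderate: Mount Carmel 331/573 = 57.8%, Providence 297/461 = 64.4% → Providence
Mild: Mount Carmel 95/134 = 70.9%, Providence 94/141 = 66.7% → Mount Carmel
Severe: Mount Carmel 160/450 = 35.6%, Providence 225/547 = 41.1% → Providence
Overall: Mount Carmel 1328/3426 = 38.8%, Providence 969/2437 = 39.8% → Providence
(Neither sweeps every case group, but Providence has the higher pooled rate.)

Providence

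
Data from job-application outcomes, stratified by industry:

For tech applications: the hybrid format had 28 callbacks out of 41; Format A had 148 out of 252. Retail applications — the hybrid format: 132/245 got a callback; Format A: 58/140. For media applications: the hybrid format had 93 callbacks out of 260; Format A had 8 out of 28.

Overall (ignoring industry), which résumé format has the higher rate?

Format A

Tech: the hybrid format 28/41 = 68.3%, Format A 148/252 = 58.7% → the hybrid format
Retail: the hybrid format 132/245 = 53.9%, Format A 58/140 = 41.4% → the hybrid format
Media: the hybrid format 93/260 = 35.8%, Format A 8/28 = 28.6% → the hybrid format
Overall: the hybrid format 253/546 = 46.3%, Format A 214/420 = 51.0% → Format A
(The hybrid format wins every industry group but Format A wins overall — the hybrid format's applications skew toward the low-rate media group.)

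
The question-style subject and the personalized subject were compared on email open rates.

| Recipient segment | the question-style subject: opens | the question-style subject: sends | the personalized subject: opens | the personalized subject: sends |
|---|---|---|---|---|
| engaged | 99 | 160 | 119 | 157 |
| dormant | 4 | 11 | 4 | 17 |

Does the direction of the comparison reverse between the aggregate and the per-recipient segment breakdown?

Engaged: the question-style subject 99/160 = 61.9%, the personalized subject 119/157 = 75.8% → the personalized subject
Dormant: the question-style subject 4/11 = 36.4%, the personalized subject 4/17 = 23.5% → the question-style subject
Overall: the question-style subject 103/171 = 60.2%, the personalized subject 123/174 = 70.7% → the personalized subject
Neither sweeps: the question-style subject wins 1 of 2 groups, the personalized subject wins 1. The personalized subject wins overall but not every group — no Simpson reversal.

No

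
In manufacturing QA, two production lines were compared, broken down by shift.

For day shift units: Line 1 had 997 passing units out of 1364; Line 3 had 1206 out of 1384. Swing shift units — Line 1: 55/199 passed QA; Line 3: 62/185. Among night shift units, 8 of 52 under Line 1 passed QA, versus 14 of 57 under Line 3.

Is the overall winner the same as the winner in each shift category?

Yes

Day shift: Line 1 997/1364 = 73.1%, Line 3 1206/1384 = 87.1% → Line 3
Swing shift: Line 1 55/199 = 27.6%, Line 3 62/185 = 33.5% → Line 3
Night shift: Line 1 8/52 = 15.4%, Line 3 14/57 = 24.6% → Line 3
Overall: Line 1 1060/1615 = 65.6%, Line 3 1282/1626 = 78.8% → Line 3
Line 3 wins overall and in every shift group — no reversal.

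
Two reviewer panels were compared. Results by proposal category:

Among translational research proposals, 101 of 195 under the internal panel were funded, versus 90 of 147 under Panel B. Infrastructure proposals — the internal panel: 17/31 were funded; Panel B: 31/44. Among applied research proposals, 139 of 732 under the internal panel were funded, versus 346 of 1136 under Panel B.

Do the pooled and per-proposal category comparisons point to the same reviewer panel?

Yes

Translational research: the internal panel 101/195 = 51.8%, Panel B 90/147 = 61.2% → Panel B
Infrastructure: the internal panel 17/31 = 54.8%, Panel B 31/44 = 70.5% → Panel B
Applied research: the internal panel 139/732 = 19.0%, Panel B 346/1136 = 30.5% → Panel B
Overall: the internal panel 257/958 = 26.8%, Panel B 467/1327 = 35.2% → Panel B
Panel B wins overall and in every proposal group — no reversal.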